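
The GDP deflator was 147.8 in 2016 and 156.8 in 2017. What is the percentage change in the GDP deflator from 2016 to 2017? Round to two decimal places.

Change = (156.8 − 147.8) / 147.8 × 100
       = 9.0 / 147.8 × 100 = 6.0893%

6.09%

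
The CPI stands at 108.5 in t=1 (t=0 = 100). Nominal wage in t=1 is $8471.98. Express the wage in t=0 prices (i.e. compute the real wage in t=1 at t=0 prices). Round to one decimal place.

Real = Nominal ÷ (Index/100) = 8471.98 ÷ (108.5/100)
     = 8471.98 ÷ 1.085 = 7808.2765

7808.3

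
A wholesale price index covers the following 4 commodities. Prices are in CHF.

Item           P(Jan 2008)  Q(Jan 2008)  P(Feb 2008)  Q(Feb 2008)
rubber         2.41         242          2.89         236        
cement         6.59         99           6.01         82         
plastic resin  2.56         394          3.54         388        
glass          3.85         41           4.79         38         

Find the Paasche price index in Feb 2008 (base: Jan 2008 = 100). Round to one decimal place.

Paasche price index uses current-period quantities as weights.
ΣP(Feb 2008)·Q(Feb 2008) = 2.89×236 + 6.01×82 + 3.54×388 + 4.79×38 = 682.04 + 492.82 + 1373.52 + 182.02 = 2730.4
ΣP(Jan 2008)·Q(Feb 2008) = 2.41×236 + 6.59×82 + 2.56×388 + 3.85×38 = 568.76 + 540.38 + 993.28 + 146.3 = 2248.72
Index = 2730.4 / 2248.72 × 100 = 121.4202

121.4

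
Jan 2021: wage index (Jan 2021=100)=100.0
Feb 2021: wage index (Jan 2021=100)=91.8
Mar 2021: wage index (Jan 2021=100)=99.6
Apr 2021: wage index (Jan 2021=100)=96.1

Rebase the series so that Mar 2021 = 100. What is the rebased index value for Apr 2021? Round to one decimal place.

Rebased(Apr 2021) = 96.1 / 99.6 × 100 = 96.4859

96.5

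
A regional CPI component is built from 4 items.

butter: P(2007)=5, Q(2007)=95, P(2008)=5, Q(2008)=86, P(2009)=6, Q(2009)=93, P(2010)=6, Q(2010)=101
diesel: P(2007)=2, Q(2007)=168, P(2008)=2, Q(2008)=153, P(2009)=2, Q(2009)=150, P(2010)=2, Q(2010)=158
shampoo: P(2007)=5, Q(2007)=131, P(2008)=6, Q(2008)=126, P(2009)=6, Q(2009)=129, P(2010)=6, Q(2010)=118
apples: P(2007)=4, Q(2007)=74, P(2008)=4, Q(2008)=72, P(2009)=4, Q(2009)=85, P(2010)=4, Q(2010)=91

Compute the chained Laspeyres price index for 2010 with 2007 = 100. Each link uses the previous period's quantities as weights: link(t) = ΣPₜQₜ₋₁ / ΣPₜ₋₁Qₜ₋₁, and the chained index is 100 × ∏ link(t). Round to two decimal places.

Link 2007→2008:
ΣP(2008)Q(2007) = 5×95 + 2×168 + 6×131 + 4×74 = 475 + 336 + 786 + 296 = 1893
ΣP(2007)Q(2007) = 5×95 + 2×168 + 5×131 + 4×74 = 475 + 336 + 655 + 296 = 1762
link = 1893/1762 = 1.074347
Link 2008→2009:
ΣP(2009)Q(2008) = 6×86 + 2×153 + 6×126 + 4×72 = 516 + 306 + 756 + 288 = 1866
ΣP(2008)Q(2008) = 5×86 + 2×153 + 6×126 + 4×72 = 430 + 306 + 756 + 288 = 1780
link = 1866/1780 = 1.048315
Link 2009→2010:
ΣP(2010)Q(2009) = 6×93 + 2×150 + 6×129 + 4×85 = 558 + 300 + 774 + 340 = 1972
ΣP(2009)Q(2009) = 6×93 + 2×150 + 6×129 + 4×85 = 558 + 300 + 774 + 340 = 1972
link = 1972/1972 = 1.000000
Chained index = 100 × 1.074347 × 1.048315 × 1.000000 = 112.6254

112.63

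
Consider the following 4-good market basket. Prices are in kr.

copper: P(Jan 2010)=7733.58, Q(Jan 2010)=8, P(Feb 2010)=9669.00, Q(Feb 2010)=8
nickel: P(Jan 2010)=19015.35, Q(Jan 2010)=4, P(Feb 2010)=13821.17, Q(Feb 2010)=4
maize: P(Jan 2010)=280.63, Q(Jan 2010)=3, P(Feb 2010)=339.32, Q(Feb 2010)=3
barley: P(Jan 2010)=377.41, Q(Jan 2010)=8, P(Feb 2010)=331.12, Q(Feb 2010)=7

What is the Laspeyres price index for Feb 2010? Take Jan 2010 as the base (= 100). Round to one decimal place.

96.1

Laspeyres price index uses base-period quantities as weights.
ΣP(Feb 2010)·Q(Jan 2010) = 9669.00×8 + 13821.17×4 + 339.32×3 + 331.12×8 = 77352 + 55284.68 + 1017.96 + 2648.96 = 136303.6
ΣP(Jan 2010)·Q(Jan 2010) = 7733.58×8 + 19015.35×4 + 280.63×3 + 377.41×8 = 61868.64 + 76061.4 + 841.89 + 3019.28 = 141791.21
Index = 136303.6 / 141791.21 × 100 = 96.1298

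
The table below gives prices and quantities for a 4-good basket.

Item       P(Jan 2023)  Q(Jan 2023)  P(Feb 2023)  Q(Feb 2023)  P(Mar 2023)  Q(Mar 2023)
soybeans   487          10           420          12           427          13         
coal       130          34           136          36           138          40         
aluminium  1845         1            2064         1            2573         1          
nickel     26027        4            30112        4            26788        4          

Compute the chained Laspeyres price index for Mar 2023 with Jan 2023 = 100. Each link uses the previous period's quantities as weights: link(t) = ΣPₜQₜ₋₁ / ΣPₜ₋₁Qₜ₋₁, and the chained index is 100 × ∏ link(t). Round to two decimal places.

103.10

Link Jan 2023→Feb 2023:
ΣP(Feb 2023)Q(Jan 2023) = 420×10 + 136×34 + 2064×1 + 30112×4 = 4200 + 4624 + 2064 + 120448 = 131336
ΣP(Jan 2023)Q(Jan 2023) = 487×10 + 130×34 + 1845×1 + 26027×4 = 4870 + 4420 + 1845 + 104108 = 115243
link = 131336/115243 = 1.139644
Link Feb 2023→Mar 2023:
ΣP(Mar 2023)Q(Feb 2023) = 427×12 + 138×36 + 2573×1 + 26788×4 = 5124 + 4968 + 2573 + 107152 = 119817
ΣP(Feb 2023)Q(Feb 2023) = 420×12 + 136×36 + 2064×1 + 30112×4 = 5040 + 4896 + 2064 + 120448 = 132448
link = 119817/132448 = 0.904634
Chained index = 100 × 1.139644 × 0.904634 = 103.0961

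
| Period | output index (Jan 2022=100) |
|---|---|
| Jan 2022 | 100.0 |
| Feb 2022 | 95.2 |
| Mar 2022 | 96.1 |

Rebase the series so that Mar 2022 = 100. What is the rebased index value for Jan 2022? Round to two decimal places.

Rebased(Jan 2022) = 100.0 / 96.1 × 100 = 104.0583

104.06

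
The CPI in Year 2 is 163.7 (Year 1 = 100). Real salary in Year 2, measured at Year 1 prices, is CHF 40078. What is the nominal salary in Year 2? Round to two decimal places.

Nominal = Real × (Index/100) = 40078 × (163.7/100)
        = 40078 × 1.637 = 65607.6860

65607.69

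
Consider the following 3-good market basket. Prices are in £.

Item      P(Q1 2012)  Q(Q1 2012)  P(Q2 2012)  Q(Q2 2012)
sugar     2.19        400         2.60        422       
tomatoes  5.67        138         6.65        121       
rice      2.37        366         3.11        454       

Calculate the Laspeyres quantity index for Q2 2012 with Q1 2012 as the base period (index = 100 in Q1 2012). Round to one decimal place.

Laspeyres quantity index uses base-period prices as weights.
ΣP(Q1 2012)·Q(Q2 2012) = 2.19×422 + 5.67×121 + 2.37×454 = 924.18 + 686.07 + 1075.98 = 2686.23
ΣP(Q1 2012)·Q(Q1 2012) = 2.19×400 + 5.67×138 + 2.37×366 = 876 + 782.46 + 867.42 = 2525.88
Index = 2686.23 / 2525.88 × 100 = 106.3483

106.3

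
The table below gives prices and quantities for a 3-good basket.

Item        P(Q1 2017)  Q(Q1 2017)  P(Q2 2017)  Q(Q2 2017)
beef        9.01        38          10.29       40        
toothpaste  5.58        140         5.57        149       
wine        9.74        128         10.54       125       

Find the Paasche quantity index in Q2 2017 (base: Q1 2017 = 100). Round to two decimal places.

Paasche quantity index uses current-period prices as weights.
ΣP(Q2 2017)·Q(Q2 2017) = 10.29×40 + 5.57×149 + 10.54×125 = 411.6 + 829.93 + 1317.5 = 2559.03
ΣP(Q2 2017)·Q(Q1 2017) = 10.29×38 + 5.57×140 + 10.54×128 = 391.02 + 779.8 + 1349.12 = 2519.94
Index = 2559.03 / 2519.94 × 100 = 101.5512

101.55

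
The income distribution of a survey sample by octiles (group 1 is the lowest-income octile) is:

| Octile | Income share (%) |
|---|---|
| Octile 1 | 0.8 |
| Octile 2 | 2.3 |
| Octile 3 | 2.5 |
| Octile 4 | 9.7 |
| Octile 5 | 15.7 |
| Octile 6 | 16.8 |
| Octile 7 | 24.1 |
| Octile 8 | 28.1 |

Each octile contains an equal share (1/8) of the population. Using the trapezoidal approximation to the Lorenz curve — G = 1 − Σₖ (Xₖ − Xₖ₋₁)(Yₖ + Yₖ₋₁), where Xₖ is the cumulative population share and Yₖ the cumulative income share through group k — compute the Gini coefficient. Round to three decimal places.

0.436

Cumulative income shares Yₖ: 0.0080, 0.0310, 0.0560, 0.1530, 0.3100, 0.4780, 0.7190, 1.0000
Σ (Xₖ−Xₖ₋₁)(Yₖ+Yₖ₋₁) = (1/8)(0.0080+0.0000) + (1/8)(0.0310+0.0080) + (1/8)(0.0560+0.0310) + (1/8)(0.1530+0.0560) + (1/8)(0.3100+0.1530) + (1/8)(0.4780+0.3100) + (1/8)(0.7190+0.4780) + (1/8)(1.0000+0.7190)
  = 0.0010 + 0.0049 + 0.0109 + 0.0261 + 0.0579 + 0.0985 + 0.1496 + 0.2149 = 0.5637
G = 1 − 0.5637 = 0.4363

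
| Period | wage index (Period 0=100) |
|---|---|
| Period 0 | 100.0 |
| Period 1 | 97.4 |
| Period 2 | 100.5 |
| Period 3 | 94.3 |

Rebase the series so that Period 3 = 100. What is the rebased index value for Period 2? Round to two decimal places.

Rebased(Period 2) = 100.5 / 94.3 × 100 = 106.5748

106.57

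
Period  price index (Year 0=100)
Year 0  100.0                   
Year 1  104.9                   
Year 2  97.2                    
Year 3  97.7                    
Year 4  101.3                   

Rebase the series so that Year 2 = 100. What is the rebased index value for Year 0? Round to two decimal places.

102.88

Rebased(Year 0) = 100.0 / 97.2 × 100 = 102.8807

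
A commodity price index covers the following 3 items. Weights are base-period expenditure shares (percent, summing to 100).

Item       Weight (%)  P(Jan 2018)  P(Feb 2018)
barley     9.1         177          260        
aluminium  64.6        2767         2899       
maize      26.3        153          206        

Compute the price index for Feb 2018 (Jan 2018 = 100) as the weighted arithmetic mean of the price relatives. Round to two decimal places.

116.46

barley: 9.1 × (260/177) = 9.1 × 1.468927 = 13.3672
aluminium: 64.6 × (2899/2767) = 64.6 × 1.047705 = 67.6817
maize: 26.3 × (206/153) = 26.3 × 1.346405 = 35.4105
Index = Σ wᵢ·(p₁ᵢ/p₀ᵢ) = 13.3672 + 67.6817 + 35.4105 = 116.4594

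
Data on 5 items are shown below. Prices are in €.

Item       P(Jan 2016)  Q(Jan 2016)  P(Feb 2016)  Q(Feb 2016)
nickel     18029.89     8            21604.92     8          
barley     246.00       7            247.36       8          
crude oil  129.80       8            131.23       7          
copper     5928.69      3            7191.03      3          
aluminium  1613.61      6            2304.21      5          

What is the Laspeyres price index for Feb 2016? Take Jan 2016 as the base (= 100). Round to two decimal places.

120.95

Laspeyres price index uses base-period quantities as weights.
ΣP(Feb 2016)·Q(Jan 2016) = 21604.92×8 + 247.36×7 + 131.23×8 + 7191.03×3 + 2304.21×6 = 172839.36 + 1731.52 + 1049.84 + 21573.09 + 13825.26 = 211019.07
ΣP(Jan 2016)·Q(Jan 2016) = 18029.89×8 + 246.00×7 + 129.80×8 + 5928.69×3 + 1613.61×6 = 144239.12 + 1722 + 1038.4 + 17786.07 + 9681.66 = 174467.25
Index = 211019.07 / 174467.25 × 100 = 120.9505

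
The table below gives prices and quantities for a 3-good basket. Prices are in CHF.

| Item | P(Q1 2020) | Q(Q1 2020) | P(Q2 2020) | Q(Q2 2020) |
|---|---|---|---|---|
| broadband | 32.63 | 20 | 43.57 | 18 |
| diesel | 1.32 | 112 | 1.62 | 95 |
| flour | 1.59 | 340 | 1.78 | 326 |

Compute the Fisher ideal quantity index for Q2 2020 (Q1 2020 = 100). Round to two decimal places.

91.69

Laspeyres component (base-period weights):
ΣP(Q1 2020)Q(Q2 2020) = 32.63×18 + 1.32×95 + 1.59×326 = 587.34 + 125.4 + 518.34 = 1231.08
ΣP(Q1 2020)Q(Q1 2020) = 32.63×20 + 1.32×112 + 1.59×340 = 652.6 + 147.84 + 540.6 = 1341.04
L = 1231.08 / 1341.04 × 100 = 91.8004
Paasche component (current-period weights):
ΣP(Q2 2020)Q(Q2 2020) = 43.57×18 + 1.62×95 + 1.78×326 = 784.26 + 153.9 + 580.28 = 1518.44
ΣP(Q2 2020)Q(Q1 2020) = 43.57×20 + 1.62×112 + 1.78×340 = 871.4 + 181.44 + 605.2 = 1658.04
P = 1518.44 / 1658.04 × 100 = 91.5804
Fisher = √(L × P) = √(91.8004 × 91.5804) = 91.6903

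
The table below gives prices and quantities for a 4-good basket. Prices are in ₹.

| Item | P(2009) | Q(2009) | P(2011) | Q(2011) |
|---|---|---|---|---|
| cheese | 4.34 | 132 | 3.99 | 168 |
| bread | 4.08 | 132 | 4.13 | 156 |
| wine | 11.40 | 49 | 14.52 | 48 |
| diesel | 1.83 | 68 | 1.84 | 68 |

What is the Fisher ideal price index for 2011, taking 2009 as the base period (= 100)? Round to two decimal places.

Laspeyres component (base-period weights):
ΣP(2011)Q(2009) = 3.99×132 + 4.13×132 + 14.52×49 + 1.84×68 = 526.68 + 545.16 + 711.48 + 125.12 = 1908.44
ΣP(2009)Q(2009) = 4.34×132 + 4.08×132 + 11.40×49 + 1.83×68 = 572.88 + 538.56 + 558.6 + 124.44 = 1794.48
L = 1908.44 / 1794.48 × 100 = 106.3506
Paasche component (current-period weights):
ΣP(2011)Q(2011) = 3.99×168 + 4.13×156 + 14.52×48 + 1.84×68 = 670.32 + 644.28 + 696.96 + 125.12 = 2136.68
ΣP(2009)Q(2011) = 4.34×168 + 4.08×156 + 11.40×48 + 1.83×68 = 729.12 + 636.48 + 547.2 + 124.44 = 2037.24
P = 2136.68 / 2037.24 × 100 = 104.8811
Fisher = √(L × P) = √(106.3506 × 104.8811) = 105.6133

105.61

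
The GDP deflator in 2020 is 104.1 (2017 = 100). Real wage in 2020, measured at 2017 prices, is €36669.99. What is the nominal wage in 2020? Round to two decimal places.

Nominal = Real × (Index/100) = 36669.99 × (104.1/100)
        = 36669.99 × 1.041 = 38173.4596

38173.46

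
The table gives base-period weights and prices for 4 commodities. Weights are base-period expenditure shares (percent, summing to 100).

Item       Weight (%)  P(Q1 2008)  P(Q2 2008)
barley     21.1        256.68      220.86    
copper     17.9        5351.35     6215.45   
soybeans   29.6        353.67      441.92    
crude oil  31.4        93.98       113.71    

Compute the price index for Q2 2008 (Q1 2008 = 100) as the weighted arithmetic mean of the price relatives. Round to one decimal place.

113.9

barley: 21.1 × (220.86/256.68) = 21.1 × 0.860449 = 18.1555
copper: 17.9 × (6215.45/5351.35) = 17.9 × 1.161473 = 20.7904
soybeans: 29.6 × (441.92/353.67) = 29.6 × 1.249526 = 36.9860
crude oil: 31.4 × (113.71/93.98) = 31.4 × 1.209938 = 37.9921
Index = Σ wᵢ·(p₁ᵢ/p₀ᵢ) = 18.1555 + 20.7904 + 36.9860 + 37.9921 = 113.9239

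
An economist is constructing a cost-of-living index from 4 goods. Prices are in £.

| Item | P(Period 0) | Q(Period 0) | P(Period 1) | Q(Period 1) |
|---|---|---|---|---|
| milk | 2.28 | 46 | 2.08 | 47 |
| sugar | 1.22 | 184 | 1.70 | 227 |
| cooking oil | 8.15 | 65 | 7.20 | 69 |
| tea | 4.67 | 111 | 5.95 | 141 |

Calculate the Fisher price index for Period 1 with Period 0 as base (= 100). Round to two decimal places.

Laspeyres component (base-period weights):
ΣP(Period 1)Q(Period 0) = 2.08×46 + 1.70×184 + 7.20×65 + 5.95×111 = 95.68 + 312.8 + 468 + 660.45 = 1536.93
ΣP(Period 0)Q(Period 0) = 2.28×46 + 1.22×184 + 8.15×65 + 4.67×111 = 104.88 + 224.48 + 529.75 + 518.37 = 1377.48
L = 1536.93 / 1377.48 × 100 = 111.5755
Paasche component (current-period weights):
ΣP(Period 1)Q(Period 1) = 2.08×47 + 1.70×227 + 7.20×69 + 5.95×141 = 97.76 + 385.9 + 496.8 + 838.95 = 1819.41
ΣP(Period 0)Q(Period 1) = 2.28×47 + 1.22×227 + 8.15×69 + 4.67×141 = 107.16 + 276.94 + 562.35 + 658.47 = 1604.92
P = 1819.41 / 1604.92 × 100 = 113.3645
Fisher = √(L × P) = √(111.5755 × 113.3645) = 112.4665

112.47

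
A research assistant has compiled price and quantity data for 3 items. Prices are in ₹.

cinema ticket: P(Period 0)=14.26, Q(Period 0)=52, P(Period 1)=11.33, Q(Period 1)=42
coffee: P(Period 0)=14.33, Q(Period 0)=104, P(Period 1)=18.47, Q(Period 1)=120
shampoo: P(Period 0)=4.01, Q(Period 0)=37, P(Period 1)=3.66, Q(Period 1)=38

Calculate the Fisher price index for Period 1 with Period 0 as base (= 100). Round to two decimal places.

Laspeyres component (base-period weights):
ΣP(Period 1)Q(Period 0) = 11.33×52 + 18.47×104 + 3.66×37 = 589.16 + 1920.88 + 135.42 = 2645.46
ΣP(Period 0)Q(Period 0) = 14.26×52 + 14.33×104 + 4.01×37 = 741.52 + 1490.32 + 148.37 = 2380.21
L = 2645.46 / 2380.21 × 100 = 111.1440
Paasche component (current-period weights):
ΣP(Period 1)Q(Period 1) = 11.33×42 + 18.47×120 + 3.66×38 = 475.86 + 2216.4 + 139.08 = 2831.34
ΣP(Period 0)Q(Period 1) = 14.26×42 + 14.33×120 + 4.01×38 = 598.92 + 1719.6 + 152.38 = 2470.9
P = 2831.34 / 2470.9 × 100 = 114.5874
Fisher = √(L × P) = √(111.1440 × 114.5874) = 112.8526

112.85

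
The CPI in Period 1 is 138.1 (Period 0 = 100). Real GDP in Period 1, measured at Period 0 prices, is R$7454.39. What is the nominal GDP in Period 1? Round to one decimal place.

10294.5

Nominal = Real × (Index/100) = 7454.39 × (138.1/100)
        = 7454.39 × 1.381 = 10294.5126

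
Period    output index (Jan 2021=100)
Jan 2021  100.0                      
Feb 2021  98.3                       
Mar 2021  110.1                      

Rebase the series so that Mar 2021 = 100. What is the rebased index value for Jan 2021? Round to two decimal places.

Rebased(Jan 2021) = 100.0 / 110.1 × 100 = 90.8265

90.83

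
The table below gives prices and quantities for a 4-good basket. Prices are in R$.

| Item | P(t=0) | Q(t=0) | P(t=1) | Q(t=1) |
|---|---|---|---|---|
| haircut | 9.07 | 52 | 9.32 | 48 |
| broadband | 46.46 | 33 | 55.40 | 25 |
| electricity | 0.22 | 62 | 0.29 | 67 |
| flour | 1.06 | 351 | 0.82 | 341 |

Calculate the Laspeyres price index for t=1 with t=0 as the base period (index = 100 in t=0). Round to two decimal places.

109.54

Laspeyres price index uses base-period quantities as weights.
ΣP(t=1)·Q(t=0) = 9.32×52 + 55.40×33 + 0.29×62 + 0.82×351 = 484.64 + 1828.2 + 17.98 + 287.82 = 2618.64
ΣP(t=0)·Q(t=0) = 9.07×52 + 46.46×33 + 0.22×62 + 1.06×351 = 471.64 + 1533.18 + 13.64 + 372.06 = 2390.52
Index = 2618.64 / 2390.52 × 100 = 109.5427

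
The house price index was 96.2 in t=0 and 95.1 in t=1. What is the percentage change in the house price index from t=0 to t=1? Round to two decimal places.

-1.14%

Change = (95.1 − 96.2) / 96.2 × 100
       = -1.1 / 96.2 × 100 = -1.1435%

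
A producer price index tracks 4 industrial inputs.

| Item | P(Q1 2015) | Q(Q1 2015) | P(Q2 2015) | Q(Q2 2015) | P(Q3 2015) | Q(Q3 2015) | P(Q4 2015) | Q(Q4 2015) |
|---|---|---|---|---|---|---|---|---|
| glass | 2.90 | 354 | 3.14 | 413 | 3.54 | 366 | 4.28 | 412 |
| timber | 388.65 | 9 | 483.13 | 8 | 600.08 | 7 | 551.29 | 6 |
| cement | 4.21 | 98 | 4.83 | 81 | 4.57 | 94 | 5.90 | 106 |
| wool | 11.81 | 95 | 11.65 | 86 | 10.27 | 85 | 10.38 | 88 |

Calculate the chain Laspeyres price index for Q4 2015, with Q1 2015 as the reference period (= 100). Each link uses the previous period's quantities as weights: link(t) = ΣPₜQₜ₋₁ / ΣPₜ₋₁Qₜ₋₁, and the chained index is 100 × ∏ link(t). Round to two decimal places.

Link Q1 2015→Q2 2015:
ΣP(Q2 2015)Q(Q1 2015) = 3.14×354 + 483.13×9 + 4.83×98 + 11.65×95 = 1111.56 + 4348.17 + 473.34 + 1106.75 = 7039.82
ΣP(Q1 2015)Q(Q1 2015) = 2.90×354 + 388.65×9 + 4.21×98 + 11.81×95 = 1026.6 + 3497.85 + 412.58 + 1121.95 = 6058.98
link = 7039.82/6058.98 = 1.161882
Link Q2 2015→Q3 2015:
ΣP(Q3 2015)Q(Q2 2015) = 3.54×413 + 600.08×8 + 4.57×81 + 10.27×86 = 1462.02 + 4800.64 + 370.17 + 883.22 = 7516.05
ΣP(Q2 2015)Q(Q2 2015) = 3.14×413 + 483.13×8 + 4.83×81 + 11.65×86 = 1296.82 + 3865.04 + 391.23 + 1001.9 = 6554.99
link = 7516.05/6554.99 = 1.146615
Link Q3 2015→Q4 2015:
ΣP(Q4 2015)Q(Q3 2015) = 4.28×366 + 551.29×7 + 5.90×94 + 10.38×85 = 1566.48 + 3859.03 + 554.6 + 882.3 = 6862.41
ΣP(Q3 2015)Q(Q3 2015) = 3.54×366 + 600.08×7 + 4.57×94 + 10.27×85 = 1295.64 + 4200.56 + 429.58 + 872.95 = 6798.73
link = 6862.41/6798.73 = 1.009366
Chained index = 100 × 1.161882 × 1.146615 × 1.009366 = 134.4710

134.47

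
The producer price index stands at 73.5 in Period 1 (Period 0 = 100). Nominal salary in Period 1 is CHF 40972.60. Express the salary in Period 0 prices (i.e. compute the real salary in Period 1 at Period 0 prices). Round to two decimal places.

Real = Nominal ÷ (Index/100) = 40972.60 ÷ (73.5/100)
     = 40972.60 ÷ 0.735 = 55745.0340

55745.03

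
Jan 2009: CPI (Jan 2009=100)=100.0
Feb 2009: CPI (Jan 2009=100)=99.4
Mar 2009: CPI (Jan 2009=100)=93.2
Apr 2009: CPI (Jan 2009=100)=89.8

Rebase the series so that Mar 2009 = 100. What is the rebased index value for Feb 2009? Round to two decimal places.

Rebased(Feb 2009) = 99.4 / 93.2 × 100 = 106.6524

106.65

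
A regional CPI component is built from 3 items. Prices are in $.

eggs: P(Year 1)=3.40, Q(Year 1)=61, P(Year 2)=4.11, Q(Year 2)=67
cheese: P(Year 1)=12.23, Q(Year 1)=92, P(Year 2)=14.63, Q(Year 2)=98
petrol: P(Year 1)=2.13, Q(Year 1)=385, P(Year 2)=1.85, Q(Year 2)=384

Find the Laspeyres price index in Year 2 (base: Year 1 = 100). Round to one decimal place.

Laspeyres price index uses base-period quantities as weights.
ΣP(Year 2)·Q(Year 1) = 4.11×61 + 14.63×92 + 1.85×385 = 250.71 + 1345.96 + 712.25 = 2308.92
ΣP(Year 1)·Q(Year 1) = 3.40×61 + 12.23×92 + 2.13×385 = 207.4 + 1125.16 + 820.05 = 2152.61
Index = 2308.92 / 2152.61 × 100 = 107.2614

107.3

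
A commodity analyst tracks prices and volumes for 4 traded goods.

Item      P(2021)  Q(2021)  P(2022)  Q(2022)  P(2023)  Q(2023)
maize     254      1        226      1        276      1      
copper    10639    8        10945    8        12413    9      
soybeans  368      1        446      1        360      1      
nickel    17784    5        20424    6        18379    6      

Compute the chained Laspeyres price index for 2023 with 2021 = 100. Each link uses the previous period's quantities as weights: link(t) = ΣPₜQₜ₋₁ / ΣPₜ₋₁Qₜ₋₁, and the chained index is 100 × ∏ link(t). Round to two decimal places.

108.70

Link 2021→2022:
ΣP(2022)Q(2021) = 226×1 + 10945×8 + 446×1 + 20424×5 = 226 + 87560 + 446 + 102120 = 190352
ΣP(2021)Q(2021) = 254×1 + 10639×8 + 368×1 + 17784×5 = 254 + 85112 + 368 + 88920 = 174654
link = 190352/174654 = 1.089881
Link 2022→2023:
ΣP(2023)Q(2022) = 276×1 + 12413×8 + 360×1 + 18379×6 = 276 + 99304 + 360 + 110274 = 210214
ΣP(2022)Q(2022) = 226×1 + 10945×8 + 446×1 + 20424×6 = 226 + 87560 + 446 + 122544 = 210776
link = 210214/210776 = 0.997334
Chained index = 100 × 1.089881 × 0.997334 = 108.6975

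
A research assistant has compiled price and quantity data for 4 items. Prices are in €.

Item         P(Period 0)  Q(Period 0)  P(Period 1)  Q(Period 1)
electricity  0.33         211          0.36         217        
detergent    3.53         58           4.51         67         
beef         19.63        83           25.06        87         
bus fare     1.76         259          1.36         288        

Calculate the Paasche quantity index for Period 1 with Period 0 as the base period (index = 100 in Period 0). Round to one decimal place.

106.6

Paasche quantity index uses current-period prices as weights.
ΣP(Period 1)·Q(Period 1) = 0.36×217 + 4.51×67 + 25.06×87 + 1.36×288 = 78.12 + 302.17 + 2180.22 + 391.68 = 2952.19
ΣP(Period 1)·Q(Period 0) = 0.36×211 + 4.51×58 + 25.06×83 + 1.36×259 = 75.96 + 261.58 + 2079.98 + 352.24 = 2769.76
Index = 2952.19 / 2769.76 × 100 = 106.5865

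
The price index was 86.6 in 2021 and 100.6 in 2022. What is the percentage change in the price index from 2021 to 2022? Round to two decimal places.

16.17%

Change = (100.6 − 86.6) / 86.6 × 100
       = 14.0 / 86.6 × 100 = 16.1663%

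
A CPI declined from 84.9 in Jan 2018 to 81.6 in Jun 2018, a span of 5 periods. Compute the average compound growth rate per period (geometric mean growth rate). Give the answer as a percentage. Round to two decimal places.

Growth factor = (81.6/84.9)^(1/5) = (0.961131)^(1/5) = 0.992102
Growth rate = 0.992102 − 1 = -0.007898 = -0.7898%

-0.79%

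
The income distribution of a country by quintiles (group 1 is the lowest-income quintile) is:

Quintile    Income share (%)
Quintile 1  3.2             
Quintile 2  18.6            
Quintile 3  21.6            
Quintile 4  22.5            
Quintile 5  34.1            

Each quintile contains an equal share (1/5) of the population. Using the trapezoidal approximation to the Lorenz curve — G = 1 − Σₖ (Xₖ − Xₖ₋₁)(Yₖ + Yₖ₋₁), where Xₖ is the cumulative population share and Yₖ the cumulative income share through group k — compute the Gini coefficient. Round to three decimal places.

0.263

Cumulative income shares Yₖ: 0.0320, 0.2180, 0.4340, 0.6590, 1.0000
Σ (Xₖ−Xₖ₋₁)(Yₖ+Yₖ₋₁) = (1/5)(0.0320+0.0000) + (1/5)(0.2180+0.0320) + (1/5)(0.4340+0.2180) + (1/5)(0.6590+0.4340) + (1/5)(1.0000+0.6590)
  = 0.0064 + 0.0500 + 0.1304 + 0.2186 + 0.3318 = 0.7372
G = 1 − 0.7372 = 0.2628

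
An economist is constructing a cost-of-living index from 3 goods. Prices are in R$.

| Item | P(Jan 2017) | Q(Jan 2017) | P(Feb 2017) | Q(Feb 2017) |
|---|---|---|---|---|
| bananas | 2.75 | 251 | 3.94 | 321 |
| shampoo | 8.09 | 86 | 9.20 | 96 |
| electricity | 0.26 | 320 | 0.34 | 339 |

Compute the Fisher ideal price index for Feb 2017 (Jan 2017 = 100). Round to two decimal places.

Laspeyres component (base-period weights):
ΣP(Feb 2017)Q(Jan 2017) = 3.94×251 + 9.20×86 + 0.34×320 = 988.94 + 791.2 + 108.8 = 1888.94
ΣP(Jan 2017)Q(Jan 2017) = 2.75×251 + 8.09×86 + 0.26×320 = 690.25 + 695.74 + 83.2 = 1469.19
L = 1888.94 / 1469.19 × 100 = 128.5702
Paasche component (current-period weights):
ΣP(Feb 2017)Q(Feb 2017) = 3.94×321 + 9.20×96 + 0.34×339 = 1264.74 + 883.2 + 115.26 = 2263.2
ΣP(Jan 2017)Q(Feb 2017) = 2.75×321 + 8.09×96 + 0.26×339 = 882.75 + 776.64 + 88.14 = 1747.53
P = 2263.2 / 1747.53 × 100 = 129.5085
Fisher = √(L × P) = √(128.5702 × 129.5085) = 129.0385

129.04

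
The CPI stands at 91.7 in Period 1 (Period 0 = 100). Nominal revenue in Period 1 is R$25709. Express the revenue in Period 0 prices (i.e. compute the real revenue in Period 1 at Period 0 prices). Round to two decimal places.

28035.99

Real = Nominal ÷ (Index/100) = 25709 ÷ (91.7/100)
     = 25709 ÷ 0.917 = 28035.9869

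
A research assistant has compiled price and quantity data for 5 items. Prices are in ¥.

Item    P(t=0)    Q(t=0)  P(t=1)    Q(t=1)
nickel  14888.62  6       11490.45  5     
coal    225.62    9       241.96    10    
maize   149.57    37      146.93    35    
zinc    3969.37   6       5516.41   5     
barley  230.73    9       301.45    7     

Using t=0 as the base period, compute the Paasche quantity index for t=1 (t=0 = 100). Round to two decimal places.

Paasche quantity index uses current-period prices as weights.
ΣP(t=1)·Q(t=1) = 11490.45×5 + 241.96×10 + 146.93×35 + 5516.41×5 + 301.45×7 = 57452.25 + 2419.6 + 5142.55 + 27582.05 + 2110.15 = 94706.6
ΣP(t=1)·Q(t=0) = 11490.45×6 + 241.96×9 + 146.93×37 + 5516.41×6 + 301.45×9 = 68942.7 + 2177.64 + 5436.41 + 33098.46 + 2713.05 = 112368.26
Index = 94706.6 / 112368.26 × 100 = 84.2823

84.28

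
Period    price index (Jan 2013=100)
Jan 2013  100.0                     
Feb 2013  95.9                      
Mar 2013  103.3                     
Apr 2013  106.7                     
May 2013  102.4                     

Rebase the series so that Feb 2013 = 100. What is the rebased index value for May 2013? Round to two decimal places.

Rebased(May 2013) = 102.4 / 95.9 × 100 = 106.7779

106.78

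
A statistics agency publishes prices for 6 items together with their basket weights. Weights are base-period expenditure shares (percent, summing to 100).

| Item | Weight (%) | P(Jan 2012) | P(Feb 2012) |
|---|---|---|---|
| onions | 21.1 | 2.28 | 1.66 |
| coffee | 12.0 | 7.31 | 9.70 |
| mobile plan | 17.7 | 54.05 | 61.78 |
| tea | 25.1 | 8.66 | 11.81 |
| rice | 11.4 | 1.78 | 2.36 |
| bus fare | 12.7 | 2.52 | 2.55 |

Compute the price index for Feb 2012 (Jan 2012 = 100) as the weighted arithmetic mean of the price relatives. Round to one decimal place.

onions: 21.1 × (1.66/2.28) = 21.1 × 0.728070 = 15.3623
coffee: 12.0 × (9.70/7.31) = 12.0 × 1.326949 = 15.9234
mobile plan: 17.7 × (61.78/54.05) = 17.7 × 1.143016 = 20.2314
tea: 25.1 × (11.81/8.66) = 25.1 × 1.363741 = 34.2299
rice: 11.4 × (2.36/1.78) = 11.4 × 1.325843 = 15.1146
bus fare: 12.7 × (2.55/2.52) = 12.7 × 1.011905 = 12.8512
Index = Σ wᵢ·(p₁ᵢ/p₀ᵢ) = 15.3623 + 15.9234 + 20.2314 + 34.2299 + 15.1146 + 12.8512 = 113.7128

113.7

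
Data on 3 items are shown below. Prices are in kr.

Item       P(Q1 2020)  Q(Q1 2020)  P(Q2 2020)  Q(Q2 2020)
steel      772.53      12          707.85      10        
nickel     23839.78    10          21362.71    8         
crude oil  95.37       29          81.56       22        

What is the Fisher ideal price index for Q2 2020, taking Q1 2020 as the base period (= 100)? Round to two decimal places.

Laspeyres component (base-period weights):
ΣP(Q2 2020)Q(Q1 2020) = 707.85×12 + 21362.71×10 + 81.56×29 = 8494.2 + 213627.1 + 2365.24 = 224486.54
ΣP(Q1 2020)Q(Q1 2020) = 772.53×12 + 23839.78×10 + 95.37×29 = 9270.36 + 238397.8 + 2765.73 = 250433.89
L = 224486.54 / 250433.89 × 100 = 89.6390
Paasche component (current-period weights):
ΣP(Q2 2020)Q(Q2 2020) = 707.85×10 + 21362.71×8 + 81.56×22 = 7078.5 + 170901.68 + 1794.32 = 179774.5
ΣP(Q1 2020)Q(Q2 2020) = 772.53×10 + 23839.78×8 + 95.37×22 = 7725.3 + 190718.24 + 2098.14 = 200541.68
P = 179774.5 / 200541.68 × 100 = 89.6445
Fisher = √(L × P) = √(89.6390 × 89.6445) = 89.6417

89.64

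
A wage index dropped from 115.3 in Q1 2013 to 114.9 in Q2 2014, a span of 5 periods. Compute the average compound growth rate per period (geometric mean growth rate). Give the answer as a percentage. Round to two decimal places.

Growth factor = (114.9/115.3)^(1/5) = (0.996531)^(1/5) = 0.999305
Growth rate = 0.999305 − 1 = -0.000695 = -0.0695%

-0.07%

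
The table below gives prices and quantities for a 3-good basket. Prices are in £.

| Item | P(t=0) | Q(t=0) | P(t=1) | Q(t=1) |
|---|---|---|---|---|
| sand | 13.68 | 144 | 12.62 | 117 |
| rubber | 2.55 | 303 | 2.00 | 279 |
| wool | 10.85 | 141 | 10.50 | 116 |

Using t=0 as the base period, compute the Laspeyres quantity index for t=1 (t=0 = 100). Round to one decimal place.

83.6

Laspeyres quantity index uses base-period prices as weights.
ΣP(t=0)·Q(t=1) = 13.68×117 + 2.55×279 + 10.85×116 = 1600.56 + 711.45 + 1258.6 = 3570.61
ΣP(t=0)·Q(t=0) = 13.68×144 + 2.55×303 + 10.85×141 = 1969.92 + 772.65 + 1529.85 = 4272.42
Index = 3570.61 / 4272.42 × 100 = 83.5735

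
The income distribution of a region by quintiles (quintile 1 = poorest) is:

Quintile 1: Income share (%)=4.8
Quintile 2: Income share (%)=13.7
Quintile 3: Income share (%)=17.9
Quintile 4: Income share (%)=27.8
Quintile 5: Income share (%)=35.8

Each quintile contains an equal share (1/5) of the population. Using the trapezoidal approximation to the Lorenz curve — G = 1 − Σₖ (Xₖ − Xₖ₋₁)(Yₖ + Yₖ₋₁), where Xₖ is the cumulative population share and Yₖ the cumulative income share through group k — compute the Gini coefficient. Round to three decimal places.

0.304

Cumulative income shares Yₖ: 0.0480, 0.1850, 0.3640, 0.6420, 1.0000
Σ (Xₖ−Xₖ₋₁)(Yₖ+Yₖ₋₁) = (1/5)(0.0480+0.0000) + (1/5)(0.1850+0.0480) + (1/5)(0.3640+0.1850) + (1/5)(0.6420+0.3640) + (1/5)(1.0000+0.6420)
  = 0.0096 + 0.0466 + 0.1098 + 0.2012 + 0.3284 = 0.6956
G = 1 − 0.6956 = 0.3044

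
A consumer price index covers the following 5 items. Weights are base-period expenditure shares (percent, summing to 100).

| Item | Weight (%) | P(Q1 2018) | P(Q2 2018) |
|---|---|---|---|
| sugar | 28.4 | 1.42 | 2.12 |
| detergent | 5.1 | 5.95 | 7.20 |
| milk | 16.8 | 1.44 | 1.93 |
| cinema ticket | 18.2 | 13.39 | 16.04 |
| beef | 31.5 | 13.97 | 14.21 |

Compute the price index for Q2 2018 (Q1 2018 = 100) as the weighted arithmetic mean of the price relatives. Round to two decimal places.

sugar: 28.4 × (2.12/1.42) = 28.4 × 1.492958 = 42.4000
detergent: 5.1 × (7.20/5.95) = 5.1 × 1.210084 = 6.1714
milk: 16.8 × (1.93/1.44) = 16.8 × 1.340278 = 22.5167
cinema ticket: 18.2 × (16.04/13.39) = 18.2 × 1.197909 = 21.8019
beef: 31.5 × (14.21/13.97) = 31.5 × 1.017180 = 32.0412
Index = Σ wᵢ·(p₁ᵢ/p₀ᵢ) = 42.4000 + 6.1714 + 22.5167 + 21.8019 + 32.0412 = 124.9312

124.93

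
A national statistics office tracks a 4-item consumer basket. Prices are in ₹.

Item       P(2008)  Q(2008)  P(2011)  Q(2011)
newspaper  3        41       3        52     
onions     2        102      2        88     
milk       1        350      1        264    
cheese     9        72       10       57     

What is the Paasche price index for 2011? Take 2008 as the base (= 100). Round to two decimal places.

105.14

Paasche price index uses current-period quantities as weights.
ΣP(2011)·Q(2011) = 3×52 + 2×88 + 1×264 + 10×57 = 156 + 176 + 264 + 570 = 1166
ΣP(2008)·Q(2011) = 3×52 + 2×88 + 1×264 + 9×57 = 156 + 176 + 264 + 513 = 1109
Index = 1166 / 1109 × 100 = 105.1398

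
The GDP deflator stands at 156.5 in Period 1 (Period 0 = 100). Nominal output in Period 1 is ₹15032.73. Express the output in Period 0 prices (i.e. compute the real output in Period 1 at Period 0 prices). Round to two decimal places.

Real = Nominal ÷ (Index/100) = 15032.73 ÷ (156.5/100)
     = 15032.73 ÷ 1.565 = 9605.5783

9605.58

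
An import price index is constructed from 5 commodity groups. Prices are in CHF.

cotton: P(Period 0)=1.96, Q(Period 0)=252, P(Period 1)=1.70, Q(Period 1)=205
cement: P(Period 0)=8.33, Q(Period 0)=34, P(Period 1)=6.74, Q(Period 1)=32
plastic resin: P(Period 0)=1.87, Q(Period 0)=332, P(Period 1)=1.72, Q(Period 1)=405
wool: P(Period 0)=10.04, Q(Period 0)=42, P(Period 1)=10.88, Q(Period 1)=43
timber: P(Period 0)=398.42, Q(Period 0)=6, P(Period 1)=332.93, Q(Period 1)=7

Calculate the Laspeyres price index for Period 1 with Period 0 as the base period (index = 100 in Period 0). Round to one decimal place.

Laspeyres price index uses base-period quantities as weights.
ΣP(Period 1)·Q(Period 0) = 1.70×252 + 6.74×34 + 1.72×332 + 10.88×42 + 332.93×6 = 428.4 + 229.16 + 571.04 + 456.96 + 1997.58 = 3683.14
ΣP(Period 0)·Q(Period 0) = 1.96×252 + 8.33×34 + 1.87×332 + 10.04×42 + 398.42×6 = 493.92 + 283.22 + 620.84 + 421.68 + 2390.52 = 4210.18
Index = 3683.14 / 4210.18 × 100 = 87.4818

87.5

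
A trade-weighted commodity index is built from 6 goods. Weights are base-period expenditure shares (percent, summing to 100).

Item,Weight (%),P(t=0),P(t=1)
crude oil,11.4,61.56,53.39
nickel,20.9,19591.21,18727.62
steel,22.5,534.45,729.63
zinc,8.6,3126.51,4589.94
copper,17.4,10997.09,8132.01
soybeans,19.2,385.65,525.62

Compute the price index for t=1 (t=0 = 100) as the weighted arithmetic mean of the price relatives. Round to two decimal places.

112.24

crude oil: 11.4 × (53.39/61.56) = 11.4 × 0.867284 = 9.8870
nickel: 20.9 × (18727.62/19591.21) = 20.9 × 0.955920 = 19.9787
steel: 22.5 × (729.63/534.45) = 22.5 × 1.365198 = 30.7170
zinc: 8.6 × (4589.94/3126.51) = 8.6 × 1.468071 = 12.6254
copper: 17.4 × (8132.01/10997.09) = 17.4 × 0.739469 = 12.8668
soybeans: 19.2 × (525.62/385.65) = 19.2 × 1.362946 = 26.1686
Index = Σ wᵢ·(p₁ᵢ/p₀ᵢ) = 9.8870 + 19.9787 + 30.7170 + 12.6254 + 12.8668 + 26.1686 = 112.2434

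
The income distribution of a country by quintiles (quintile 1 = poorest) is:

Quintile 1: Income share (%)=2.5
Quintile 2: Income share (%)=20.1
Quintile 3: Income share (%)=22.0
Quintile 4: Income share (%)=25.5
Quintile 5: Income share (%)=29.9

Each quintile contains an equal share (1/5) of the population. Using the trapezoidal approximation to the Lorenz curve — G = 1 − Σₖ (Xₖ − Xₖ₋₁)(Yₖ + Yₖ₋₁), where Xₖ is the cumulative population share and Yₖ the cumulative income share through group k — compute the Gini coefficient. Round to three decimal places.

Cumulative income shares Yₖ: 0.0250, 0.2260, 0.4460, 0.7010, 1.0000
Σ (Xₖ−Xₖ₋₁)(Yₖ+Yₖ₋₁) = (1/5)(0.0250+0.0000) + (1/5)(0.2260+0.0250) + (1/5)(0.4460+0.2260) + (1/5)(0.7010+0.4460) + (1/5)(1.0000+0.7010)
  = 0.0050 + 0.0502 + 0.1344 + 0.2294 + 0.3402 = 0.7592
G = 1 − 0.7592 = 0.2408

0.241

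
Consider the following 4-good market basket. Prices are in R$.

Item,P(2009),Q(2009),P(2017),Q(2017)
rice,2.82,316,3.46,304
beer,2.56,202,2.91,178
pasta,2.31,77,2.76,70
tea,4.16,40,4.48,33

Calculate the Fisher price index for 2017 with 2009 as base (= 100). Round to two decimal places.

118.41

Laspeyres component (base-period weights):
ΣP(2017)Q(2009) = 3.46×316 + 2.91×202 + 2.76×77 + 4.48×40 = 1093.36 + 587.82 + 212.52 + 179.2 = 2072.9
ΣP(2009)Q(2009) = 2.82×316 + 2.56×202 + 2.31×77 + 4.16×40 = 891.12 + 517.12 + 177.87 + 166.4 = 1752.51
L = 2072.9 / 1752.51 × 100 = 118.2818
Paasche component (current-period weights):
ΣP(2017)Q(2017) = 3.46×304 + 2.91×178 + 2.76×70 + 4.48×33 = 1051.84 + 517.98 + 193.2 + 147.84 = 1910.86
ΣP(2009)Q(2017) = 2.82×304 + 2.56×178 + 2.31×70 + 4.16×33 = 857.28 + 455.68 + 161.7 + 137.28 = 1611.94
P = 1910.86 / 1611.94 × 100 = 118.5441
Fisher = √(L × P) = √(118.2818 × 118.5441) = 118.4129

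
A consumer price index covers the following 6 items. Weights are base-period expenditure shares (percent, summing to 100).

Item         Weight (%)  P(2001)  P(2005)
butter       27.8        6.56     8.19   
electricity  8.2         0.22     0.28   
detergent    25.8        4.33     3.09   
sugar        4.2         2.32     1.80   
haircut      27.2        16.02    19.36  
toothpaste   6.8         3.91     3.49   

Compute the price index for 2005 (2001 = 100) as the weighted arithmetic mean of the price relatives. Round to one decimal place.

butter: 27.8 × (8.19/6.56) = 27.8 × 1.248476 = 34.7076
electricity: 8.2 × (0.28/0.22) = 8.2 × 1.272727 = 10.4364
detergent: 25.8 × (3.09/4.33) = 25.8 × 0.713626 = 18.4115
sugar: 4.2 × (1.80/2.32) = 4.2 × 0.775862 = 3.2586
haircut: 27.2 × (19.36/16.02) = 27.2 × 1.208489 = 32.8709
toothpaste: 6.8 × (3.49/3.91) = 6.8 × 0.892583 = 6.0696
Index = Σ wᵢ·(p₁ᵢ/p₀ᵢ) = 34.7076 + 10.4364 + 18.4115 + 3.2586 + 32.8709 + 6.0696 = 105.7546

105.8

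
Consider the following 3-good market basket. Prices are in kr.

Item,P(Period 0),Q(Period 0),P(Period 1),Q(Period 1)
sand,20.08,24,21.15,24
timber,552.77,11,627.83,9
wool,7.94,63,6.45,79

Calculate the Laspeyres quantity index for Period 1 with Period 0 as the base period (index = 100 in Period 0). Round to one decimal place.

86.1

Laspeyres quantity index uses base-period prices as weights.
ΣP(Period 0)·Q(Period 1) = 20.08×24 + 552.77×9 + 7.94×79 = 481.92 + 4974.93 + 627.26 = 6084.11
ΣP(Period 0)·Q(Period 0) = 20.08×24 + 552.77×11 + 7.94×63 = 481.92 + 6080.47 + 500.22 = 7062.61
Index = 6084.11 / 7062.61 × 100 = 86.1453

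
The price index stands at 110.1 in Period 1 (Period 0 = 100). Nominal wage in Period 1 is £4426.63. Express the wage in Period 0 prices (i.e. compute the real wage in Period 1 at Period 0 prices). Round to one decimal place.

Real = Nominal ÷ (Index/100) = 4426.63 ÷ (110.1/100)
     = 4426.63 ÷ 1.101 = 4020.5540

4020.6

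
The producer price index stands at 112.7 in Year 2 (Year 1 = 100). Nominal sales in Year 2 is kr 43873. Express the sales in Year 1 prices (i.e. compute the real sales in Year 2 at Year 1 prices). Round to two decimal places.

38929.02

Real = Nominal ÷ (Index/100) = 43873 ÷ (112.7/100)
     = 43873 ÷ 1.127 = 38929.0151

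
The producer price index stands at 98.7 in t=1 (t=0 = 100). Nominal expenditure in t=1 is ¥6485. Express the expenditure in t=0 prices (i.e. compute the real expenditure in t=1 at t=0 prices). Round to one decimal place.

Real = Nominal ÷ (Index/100) = 6485 ÷ (98.7/100)
     = 6485 ÷ 0.987 = 6570.4154

6570.4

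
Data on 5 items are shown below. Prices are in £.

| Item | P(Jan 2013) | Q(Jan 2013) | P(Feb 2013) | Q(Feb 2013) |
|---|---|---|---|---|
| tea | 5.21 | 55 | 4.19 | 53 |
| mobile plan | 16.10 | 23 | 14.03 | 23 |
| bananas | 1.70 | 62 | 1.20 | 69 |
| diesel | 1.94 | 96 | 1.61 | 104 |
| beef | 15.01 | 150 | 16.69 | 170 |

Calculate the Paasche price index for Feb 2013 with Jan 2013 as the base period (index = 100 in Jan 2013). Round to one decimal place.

Paasche price index uses current-period quantities as weights.
ΣP(Feb 2013)·Q(Feb 2013) = 4.19×53 + 14.03×23 + 1.20×69 + 1.61×104 + 16.69×170 = 222.07 + 322.69 + 82.8 + 167.44 + 2837.3 = 3632.3
ΣP(Jan 2013)·Q(Feb 2013) = 5.21×53 + 16.10×23 + 1.70×69 + 1.94×104 + 15.01×170 = 276.13 + 370.3 + 117.3 + 201.76 + 2551.7 = 3517.19
Index = 3632.3 / 3517.19 × 100 = 103.2728

103.3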